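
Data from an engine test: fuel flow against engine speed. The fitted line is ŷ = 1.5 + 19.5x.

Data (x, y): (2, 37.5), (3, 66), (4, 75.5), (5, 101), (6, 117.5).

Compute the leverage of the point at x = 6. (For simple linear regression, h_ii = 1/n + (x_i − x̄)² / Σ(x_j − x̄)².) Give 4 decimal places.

x̄ = (2 + 3 + 4 + 5 + 6)/5 = 4
Σ(x − x̄)² = 4 + 1 + 0 + 1 + 4 = 10
h = 1/5 + (2)²/10 = 0.2 + 0.4 = 0.6000

h = 0.6000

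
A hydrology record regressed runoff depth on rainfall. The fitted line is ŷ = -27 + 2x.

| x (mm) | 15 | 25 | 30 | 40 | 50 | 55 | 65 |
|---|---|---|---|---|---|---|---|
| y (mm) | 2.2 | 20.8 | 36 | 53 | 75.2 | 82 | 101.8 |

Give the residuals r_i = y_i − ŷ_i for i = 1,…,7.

x=15: ŷ = -27 + 2·15 = 3; r = 2.2 − 3 = -0.8
x=25: ŷ = -27 + 2·25 = 23; r = 20.8 − 23 = -2.2
x=30: ŷ = -27 + 2·30 = 33; r = 36 − 33 = 3
x=40: ŷ = -27 + 2·40 = 53; r = 53 − 53 = 0
x=50: ŷ = -27 + 2·50 = 73; r = 75.2 − 73 = 2.2
x=55: ŷ = -27 + 2·55 = 83; r = 82 − 83 = -1
x=65: ŷ = -27 + 2·65 = 103; r = 101.8 − 103 = -1.2

-0.8, -2.2, 3, 0, 2.2, -1, -1.2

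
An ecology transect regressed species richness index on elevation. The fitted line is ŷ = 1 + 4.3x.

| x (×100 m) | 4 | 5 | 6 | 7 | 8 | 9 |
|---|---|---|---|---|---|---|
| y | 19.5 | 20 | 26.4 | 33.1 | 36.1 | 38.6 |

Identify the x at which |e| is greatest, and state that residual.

x = 5, e = -2.5

x=4: ŷ = 1 + 4.3·4 = 18.2; e = 19.5 − 18.2 = 1.3
x=5: ŷ = 1 + 4.3·5 = 22.5; e = 20 − 22.5 = -2.5
x=6: ŷ = 1 + 4.3·6 = 26.8; e = 26.4 − 26.8 = -0.4
x=7: ŷ = 1 + 4.3·7 = 31.1; e = 33.1 − 31.1 = 2
x=8: ŷ = 1 + 4.3·8 = 35.4; e = 36.1 − 35.4 = 0.7
x=9: ŷ = 1 + 4.3·9 = 39.7; e = 38.6 − 39.7 = -1.1
Largest |e| is 2.5 at x = 5, residual -2.5.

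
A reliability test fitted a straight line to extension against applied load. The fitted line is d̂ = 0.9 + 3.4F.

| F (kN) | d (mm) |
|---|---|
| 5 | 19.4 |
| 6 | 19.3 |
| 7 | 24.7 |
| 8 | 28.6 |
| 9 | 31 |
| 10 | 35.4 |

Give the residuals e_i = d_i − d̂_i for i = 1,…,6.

1.5, -2, 0, 0.5, -0.5, 0.5

F=5: d̂ = 0.9 + 3.4·5 = 17.9; e = 19.4 − 17.9 = 1.5
F=6: d̂ = 0.9 + 3.4·6 = 21.3; e = 19.3 − 21.3 = -2
F=7: d̂ = 0.9 + 3.4·7 = 24.7; e = 24.7 − 24.7 = 0
F=8: d̂ = 0.9 + 3.4·8 = 28.1; e = 28.6 − 28.1 = 0.5
F=9: d̂ = 0.9 + 3.4·9 = 31.5; e = 31 − 31.5 = -0.5
F=10: d̂ = 0.9 + 3.4·10 = 34.9; e = 35.4 − 34.9 = 0.5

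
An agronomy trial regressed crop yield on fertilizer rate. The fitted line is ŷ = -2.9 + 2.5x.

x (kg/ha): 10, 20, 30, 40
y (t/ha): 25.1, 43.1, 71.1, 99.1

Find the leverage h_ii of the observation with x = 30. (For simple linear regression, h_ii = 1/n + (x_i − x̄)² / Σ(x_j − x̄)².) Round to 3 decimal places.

h = 0.300

x̄ = (10 + 20 + 30 + 40)/4 = 25
Σ(x − x̄)² = 225 + 25 + 25 + 225 = 500
h = 1/4 + (5)²/500 = 0.25 + 0.05 = 0.300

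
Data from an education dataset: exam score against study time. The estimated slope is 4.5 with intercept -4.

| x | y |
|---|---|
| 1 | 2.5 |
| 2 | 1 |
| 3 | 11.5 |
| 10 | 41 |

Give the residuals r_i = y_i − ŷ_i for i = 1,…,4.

x=1: ŷ = -4 + 4.5·1 = 0.5; r = 2.5 − 0.5 = 2
x=2: ŷ = -4 + 4.5·2 = 5; r = 1 − 5 = -4
x=3: ŷ = -4 + 4.5·3 = 9.5; r = 11.5 − 9.5 = 2
x=10: ŷ = -4 + 4.5·10 = 41; r = 41 − 41 = 0

2, -4, 2, 0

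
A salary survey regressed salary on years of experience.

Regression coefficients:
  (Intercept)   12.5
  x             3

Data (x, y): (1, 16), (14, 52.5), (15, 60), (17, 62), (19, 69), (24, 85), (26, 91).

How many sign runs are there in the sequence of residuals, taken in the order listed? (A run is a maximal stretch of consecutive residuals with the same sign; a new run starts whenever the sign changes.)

5 runs

x=1: ŷ = 12.5 + 3·1 = 15.5; r = 16 − 15.5 = 0.5
x=14: ŷ = 12.5 + 3·14 = 54.5; r = 52.5 − 54.5 = -2
x=15: ŷ = 12.5 + 3·15 = 57.5; r = 60 − 57.5 = 2.5
x=17: ŷ = 12.5 + 3·17 = 63.5; r = 62 − 63.5 = -1.5
x=19: ŷ = 12.5 + 3·19 = 69.5; r = 69 − 69.5 = -0.5
x=24: ŷ = 12.5 + 3·24 = 84.5; r = 85 − 84.5 = 0.5
x=26: ŷ = 12.5 + 3·26 = 90.5; r = 91 − 90.5 = 0.5
Signs: + − + − − + +
Runs: +×1, −×1, +×1, −×2, +×2 → 5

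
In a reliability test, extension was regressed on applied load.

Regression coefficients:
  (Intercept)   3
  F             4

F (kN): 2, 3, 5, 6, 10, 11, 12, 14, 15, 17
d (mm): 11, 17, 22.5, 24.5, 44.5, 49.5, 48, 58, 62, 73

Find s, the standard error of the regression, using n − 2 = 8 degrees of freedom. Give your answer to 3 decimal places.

s = 2.062

F=2: d̂ = 3 + 4·2 = 11; e = 11 − 11 = 0
F=3: d̂ = 3 + 4·3 = 15; e = 17 − 15 = 2
F=5: d̂ = 3 + 4·5 = 23; e = 22.5 − 23 = -0.5
F=6: d̂ = 3 + 4·6 = 27; e = 24.5 − 27 = -2.5
F=10: d̂ = 3 + 4·10 = 43; e = 44.5 − 43 = 1.5
F=11: d̂ = 3 + 4·11 = 47; e = 49.5 − 47 = 2.5
F=12: d̂ = 3 + 4·12 = 51; e = 48 − 51 = -3
F=14: d̂ = 3 + 4·14 = 59; e = 58 − 59 = -1
F=15: d̂ = 3 + 4·15 = 63; e = 62 − 63 = -1
F=17: d̂ = 3 + 4·17 = 71; e = 73 − 71 = 2
SSE = 0 + 4 + 0.25 + 6.25 + 2.25 + 6.25 + 9 + 1 + 1 + 4 = 34
s = √(34/8) = √4.25 ≈ 2.062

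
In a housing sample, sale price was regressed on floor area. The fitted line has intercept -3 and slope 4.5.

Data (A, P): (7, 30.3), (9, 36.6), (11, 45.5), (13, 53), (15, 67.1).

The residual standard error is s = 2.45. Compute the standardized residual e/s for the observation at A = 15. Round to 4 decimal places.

ŷ = -3 + 4.5·15 = 64.5
e = 67.1 − 64.5 = 2.6
e/s = 2.6 / 2.45 = 1.0612

1.0612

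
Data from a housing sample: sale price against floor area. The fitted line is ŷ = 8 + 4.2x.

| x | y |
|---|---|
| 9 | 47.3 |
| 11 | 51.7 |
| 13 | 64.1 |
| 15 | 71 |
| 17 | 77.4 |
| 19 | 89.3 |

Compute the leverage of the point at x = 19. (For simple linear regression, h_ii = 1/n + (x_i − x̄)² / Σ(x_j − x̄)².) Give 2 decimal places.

h = 0.52

x̄ = (9 + 11 + 13 + 15 + 17 + 19)/6 = 14
Σ(x − x̄)² = 25 + 9 + 1 + 1 + 9 + 25 = 70
h = 1/6 + (5)²/70 = 0.166667 + 0.357143 = 0.52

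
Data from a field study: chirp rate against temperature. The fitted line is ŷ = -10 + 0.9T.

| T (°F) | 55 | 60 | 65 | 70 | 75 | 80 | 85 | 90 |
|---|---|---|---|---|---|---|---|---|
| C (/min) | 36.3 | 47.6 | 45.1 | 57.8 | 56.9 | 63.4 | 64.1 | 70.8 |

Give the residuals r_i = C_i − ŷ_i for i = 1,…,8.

T=55: ŷ = -10 + 0.9·55 = 39.5; r = 36.3 − 39.5 = -3.2
T=60: ŷ = -10 + 0.9·60 = 44; r = 47.6 − 44 = 3.6
T=65: ŷ = -10 + 0.9·65 = 48.5; r = 45.1 − 48.5 = -3.4
T=70: ŷ = -10 + 0.9·70 = 53; r = 57.8 − 53 = 4.8
T=75: ŷ = -10 + 0.9·75 = 57.5; r = 56.9 − 57.5 = -0.6
T=80: ŷ = -10 + 0.9·80 = 62; r = 63.4 − 62 = 1.4
T=85: ŷ = -10 + 0.9·85 = 66.5; r = 64.1 − 66.5 = -2.4
T=90: ŷ = -10 + 0.9·90 = 71; r = 70.8 − 71 = -0.2

-3.2, 3.6, -3.4, 4.8, -0.6, 1.4, -2.4, -0.2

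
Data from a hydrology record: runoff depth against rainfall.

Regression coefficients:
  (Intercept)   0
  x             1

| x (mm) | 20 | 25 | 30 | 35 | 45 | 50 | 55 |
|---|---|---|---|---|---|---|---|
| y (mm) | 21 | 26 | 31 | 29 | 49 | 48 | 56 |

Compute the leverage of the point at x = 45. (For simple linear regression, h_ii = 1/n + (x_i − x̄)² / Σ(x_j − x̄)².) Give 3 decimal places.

h = 0.202

x̄ = (20 + 25 + 30 + 35 + 45 + 50 + 55)/7 = 37.1429
Σ(x − x̄)² = 293.878 + 147.449 + 51.0204 + 4.59184 + 61.7347 + 165.306 + 318.878 = 1042.86
h = 1/7 + (7.85714)²/1042.86 = 0.142857 + 0.0591977 = 0.202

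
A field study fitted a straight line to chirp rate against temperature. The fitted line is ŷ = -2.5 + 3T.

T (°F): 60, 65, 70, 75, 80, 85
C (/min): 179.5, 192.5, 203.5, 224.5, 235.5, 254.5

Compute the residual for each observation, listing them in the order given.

2, 0, -4, 2, -2, 2

T=60: ŷ = -2.5 + 3·60 = 177.5; e = 179.5 − 177.5 = 2
T=65: ŷ = -2.5 + 3·65 = 192.5; e = 192.5 − 192.5 = 0
T=70: ŷ = -2.5 + 3·70 = 207.5; e = 203.5 − 207.5 = -4
T=75: ŷ = -2.5 + 3·75 = 222.5; e = 224.5 − 222.5 = 2
T=80: ŷ = -2.5 + 3·80 = 237.5; e = 235.5 − 237.5 = -2
T=85: ŷ = -2.5 + 3·85 = 252.5; e = 254.5 − 252.5 = 2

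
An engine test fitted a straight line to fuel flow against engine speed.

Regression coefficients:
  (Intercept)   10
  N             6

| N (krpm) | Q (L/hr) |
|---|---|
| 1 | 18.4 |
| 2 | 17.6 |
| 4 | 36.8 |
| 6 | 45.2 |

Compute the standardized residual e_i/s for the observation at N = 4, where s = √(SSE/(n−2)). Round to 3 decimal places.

0.683

N=1: Q̂ = 10 + 6·1 = 16; e = 18.4 − 16 = 2.4
N=2: Q̂ = 10 + 6·2 = 22; e = 17.6 − 22 = -4.4
N=4: Q̂ = 10 + 6·4 = 34; e = 36.8 − 34 = 2.8
N=6: Q̂ = 10 + 6·6 = 46; e = 45.2 − 46 = -0.8
SSE = 5.76 + 19.36 + 7.84 + 0.64 = 33.6
s = √(33.6/2) = 4.09878
e/s = 2.8 / 4.09878 = 0.683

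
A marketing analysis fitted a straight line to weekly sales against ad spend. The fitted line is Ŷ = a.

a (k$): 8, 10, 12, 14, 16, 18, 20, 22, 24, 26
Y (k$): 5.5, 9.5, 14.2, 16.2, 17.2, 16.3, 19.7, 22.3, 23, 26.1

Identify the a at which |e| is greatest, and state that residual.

a = 8, e = -2.5

a=8: Ŷ = 8 = 8; e = 5.5 − 8 = -2.5
a=10: Ŷ = 10 = 10; e = 9.5 − 10 = -0.5
a=12: Ŷ = 12 = 12; e = 14.2 − 12 = 2.2
a=14: Ŷ = 14 = 14; e = 16.2 − 14 = 2.2
a=16: Ŷ = 16 = 16; e = 17.2 − 16 = 1.2
a=18: Ŷ = 18 = 18; e = 16.3 − 18 = -1.7
a=20: Ŷ = 20 = 20; e = 19.7 − 20 = -0.3
a=22: Ŷ = 22 = 22; e = 22.3 − 22 = 0.3
a=24: Ŷ = 24 = 24; e = 23 − 24 = -1
a=26: Ŷ = 26 = 26; e = 26.1 − 26 = 0.1
Largest |e| is 2.5 at a = 8, residual -2.5.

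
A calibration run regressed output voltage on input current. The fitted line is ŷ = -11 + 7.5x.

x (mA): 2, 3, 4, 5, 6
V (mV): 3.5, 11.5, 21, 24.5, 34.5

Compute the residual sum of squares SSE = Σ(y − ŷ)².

SSE = 8.5

x=2: ŷ = -11 + 7.5·2 = 4; e = 3.5 − 4 = -0.5
x=3: ŷ = -11 + 7.5·3 = 11.5; e = 11.5 − 11.5 = 0
x=4: ŷ = -11 + 7.5·4 = 19; e = 21 − 19 = 2
x=5: ŷ = -11 + 7.5·5 = 26.5; e = 24.5 − 26.5 = -2
x=6: ŷ = -11 + 7.5·6 = 34; e = 34.5 − 34 = 0.5
SSE = 0.25 + 0 + 4 + 4 + 0.25 = 8.5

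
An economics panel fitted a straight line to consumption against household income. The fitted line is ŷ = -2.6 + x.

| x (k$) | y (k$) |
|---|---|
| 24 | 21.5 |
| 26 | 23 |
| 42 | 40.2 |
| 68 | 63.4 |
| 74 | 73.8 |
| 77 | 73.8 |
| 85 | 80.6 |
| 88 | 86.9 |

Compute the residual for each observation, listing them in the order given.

0.1, -0.4, 0.8, -2, 2.4, -0.6, -1.8, 1.5

x=24: ŷ = -2.6 + 24 = 21.4; r = 21.5 − 21.4 = 0.1
x=26: ŷ = -2.6 + 26 = 23.4; r = 23 − 23.4 = -0.4
x=42: ŷ = -2.6 + 42 = 39.4; r = 40.2 − 39.4 = 0.8
x=68: ŷ = -2.6 + 68 = 65.4; r = 63.4 − 65.4 = -2
x=74: ŷ = -2.6 + 74 = 71.4; r = 73.8 − 71.4 = 2.4
x=77: ŷ = -2.6 + 77 = 74.4; r = 73.8 − 74.4 = -0.6
x=85: ŷ = -2.6 + 85 = 82.4; r = 80.6 − 82.4 = -1.8
x=88: ŷ = -2.6 + 88 = 85.4; r = 86.9 − 85.4 = 1.5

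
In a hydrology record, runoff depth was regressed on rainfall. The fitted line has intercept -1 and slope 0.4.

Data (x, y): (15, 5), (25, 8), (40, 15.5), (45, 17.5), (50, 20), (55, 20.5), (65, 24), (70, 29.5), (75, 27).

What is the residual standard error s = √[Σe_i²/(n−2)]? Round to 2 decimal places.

s = 1.41

x=15: ŷ = -1 + 0.4·15 = 5; e = 5 − 5 = 0
x=25: ŷ = -1 + 0.4·25 = 9; e = 8 − 9 = -1
x=40: ŷ = -1 + 0.4·40 = 15; e = 15.5 − 15 = 0.5
x=45: ŷ = -1 + 0.4·45 = 17; e = 17.5 − 17 = 0.5
x=50: ŷ = -1 + 0.4·50 = 19; e = 20 − 19 = 1
x=55: ŷ = -1 + 0.4·55 = 21; e = 20.5 − 21 = -0.5
x=65: ŷ = -1 + 0.4·65 = 25; e = 24 − 25 = -1
x=70: ŷ = -1 + 0.4·70 = 27; e = 29.5 − 27 = 2.5
x=75: ŷ = -1 + 0.4·75 = 29; e = 27 − 29 = -2
SSE = 0 + 1 + 0.25 + 0.25 + 1 + 0.25 + 1 + 6.25 + 4 = 14
s = √(14/7) = √2 ≈ 1.41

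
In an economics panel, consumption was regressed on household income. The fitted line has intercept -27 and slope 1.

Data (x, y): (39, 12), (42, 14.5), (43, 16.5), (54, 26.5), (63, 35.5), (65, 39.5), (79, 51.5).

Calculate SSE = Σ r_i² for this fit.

SSE = 3.5

x=39: ŷ = -27 + 39 = 12; r = 12 − 12 = 0
x=42: ŷ = -27 + 42 = 15; r = 14.5 − 15 = -0.5
x=43: ŷ = -27 + 43 = 16; r = 16.5 − 16 = 0.5
x=54: ŷ = -27 + 54 = 27; r = 26.5 − 27 = -0.5
x=63: ŷ = -27 + 63 = 36; r = 35.5 − 36 = -0.5
x=65: ŷ = -27 + 65 = 38; r = 39.5 − 38 = 1.5
x=79: ŷ = -27 + 79 = 52; r = 51.5 − 52 = -0.5
SSE = 0 + 0.25 + 0.25 + 0.25 + 0.25 + 2.25 + 0.25 = 3.5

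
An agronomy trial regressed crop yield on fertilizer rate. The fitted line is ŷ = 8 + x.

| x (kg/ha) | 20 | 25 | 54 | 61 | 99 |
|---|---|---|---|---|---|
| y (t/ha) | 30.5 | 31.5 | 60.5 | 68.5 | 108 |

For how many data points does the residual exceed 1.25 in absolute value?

x=20: ŷ = 8 + 20 = 28; r = 30.5 − 28 = 2.5
x=25: ŷ = 8 + 25 = 33; r = 31.5 − 33 = -1.5
x=54: ŷ = 8 + 54 = 62; r = 60.5 − 62 = -1.5
x=61: ŷ = 8 + 61 = 69; r = 68.5 − 69 = -0.5
x=99: ŷ = 8 + 99 = 107; r = 108 − 107 = 1
|r| > 1.25: x=20 (|r|=2.5), x=25 (|r|=1.5), x=54 (|r|=1.5) → 3

3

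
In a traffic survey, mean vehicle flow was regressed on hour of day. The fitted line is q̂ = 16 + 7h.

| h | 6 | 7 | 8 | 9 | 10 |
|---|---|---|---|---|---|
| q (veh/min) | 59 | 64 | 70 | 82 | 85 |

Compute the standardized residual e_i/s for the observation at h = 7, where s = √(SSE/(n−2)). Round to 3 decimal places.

-0.433

h=6: q̂ = 16 + 7·6 = 58; e = 59 − 58 = 1
h=7: q̂ = 16 + 7·7 = 65; e = 64 − 65 = -1
h=8: q̂ = 16 + 7·8 = 72; e = 70 − 72 = -2
h=9: q̂ = 16 + 7·9 = 79; e = 82 − 79 = 3
h=10: q̂ = 16 + 7·10 = 86; e = 85 − 86 = -1
SSE = 1 + 1 + 4 + 9 + 1 = 16
s = √(16/3) = 2.3094
e/s = -1 / 2.3094 = -0.433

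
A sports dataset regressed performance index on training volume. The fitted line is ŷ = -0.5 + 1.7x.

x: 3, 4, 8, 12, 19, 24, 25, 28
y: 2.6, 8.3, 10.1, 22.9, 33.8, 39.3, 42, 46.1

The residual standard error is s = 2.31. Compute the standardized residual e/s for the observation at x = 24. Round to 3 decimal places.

-0.433

ŷ = -0.5 + 1.7·24 = 40.3
e = 39.3 − 40.3 = -1
e/s = -1 / 2.31 = -0.433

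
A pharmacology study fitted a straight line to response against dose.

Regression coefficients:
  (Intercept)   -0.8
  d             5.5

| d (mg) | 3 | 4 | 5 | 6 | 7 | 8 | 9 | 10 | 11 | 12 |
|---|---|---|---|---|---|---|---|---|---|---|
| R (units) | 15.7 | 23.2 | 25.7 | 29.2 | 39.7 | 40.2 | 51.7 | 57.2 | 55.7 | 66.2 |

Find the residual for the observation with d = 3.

ŷ = -0.8 + 5.5·3 = 15.7
e = 15.7 − 15.7 = 0

e = 0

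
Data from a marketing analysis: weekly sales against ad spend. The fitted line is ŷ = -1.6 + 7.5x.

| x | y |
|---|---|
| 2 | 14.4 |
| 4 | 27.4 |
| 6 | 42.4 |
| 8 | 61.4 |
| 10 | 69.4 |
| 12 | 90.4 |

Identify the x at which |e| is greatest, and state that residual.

x = 10, e = -4

x=2: ŷ = -1.6 + 7.5·2 = 13.4; e = 14.4 − 13.4 = 1
x=4: ŷ = -1.6 + 7.5·4 = 28.4; e = 27.4 − 28.4 = -1
x=6: ŷ = -1.6 + 7.5·6 = 43.4; e = 42.4 − 43.4 = -1
x=8: ŷ = -1.6 + 7.5·8 = 58.4; e = 61.4 − 58.4 = 3
x=10: ŷ = -1.6 + 7.5·10 = 73.4; e = 69.4 − 73.4 = -4
x=12: ŷ = -1.6 + 7.5·12 = 88.4; e = 90.4 − 88.4 = 2
Largest |e| is 4 at x = 10, residual -4.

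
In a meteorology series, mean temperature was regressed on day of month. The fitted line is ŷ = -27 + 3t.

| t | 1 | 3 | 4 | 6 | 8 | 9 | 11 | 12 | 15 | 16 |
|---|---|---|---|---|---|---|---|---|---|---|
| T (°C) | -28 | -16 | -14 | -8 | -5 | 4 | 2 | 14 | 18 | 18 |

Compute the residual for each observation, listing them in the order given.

-4, 2, 1, 1, -2, 4, -4, 5, 0, -3

t=1: ŷ = -27 + 3·1 = -24; e = -28 − (-24) = -4
t=3: ŷ = -27 + 3·3 = -18; e = -16 − (-18) = 2
t=4: ŷ = -27 + 3·4 = -15; e = -14 − (-15) = 1
t=6: ŷ = -27 + 3·6 = -9; e = -8 − (-9) = 1
t=8: ŷ = -27 + 3·8 = -3; e = -5 − (-3) = -2
t=9: ŷ = -27 + 3·9 = 0; e = 4 − 0 = 4
t=11: ŷ = -27 + 3·11 = 6; e = 2 − 6 = -4
t=12: ŷ = -27 + 3·12 = 9; e = 14 − 9 = 5
t=15: ŷ = -27 + 3·15 = 18; e = 18 − 18 = 0
t=16: ŷ = -27 + 3·16 = 21; e = 18 − 21 = -3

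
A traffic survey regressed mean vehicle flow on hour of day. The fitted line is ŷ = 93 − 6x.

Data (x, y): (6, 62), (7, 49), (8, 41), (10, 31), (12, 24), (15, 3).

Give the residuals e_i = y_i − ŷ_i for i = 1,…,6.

5, -2, -4, -2, 3, 0

x=6: ŷ = 93 − 6·6 = 57; e = 62 − 57 = 5
x=7: ŷ = 93 − 6·7 = 51; e = 49 − 51 = -2
x=8: ŷ = 93 − 6·8 = 45; e = 41 − 45 = -4
x=10: ŷ = 93 − 6·10 = 33; e = 31 − 33 = -2
x=12: ŷ = 93 − 6·12 = 21; e = 24 − 21 = 3
x=15: ŷ = 93 − 6·15 = 3; e = 3 − 3 = 0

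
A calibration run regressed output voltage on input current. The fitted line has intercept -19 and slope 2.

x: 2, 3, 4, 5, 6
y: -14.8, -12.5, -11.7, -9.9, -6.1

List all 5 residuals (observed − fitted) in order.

0.2, 0.5, -0.7, -0.9, 0.9

x=2: ŷ = -19 + 2·2 = -15; e = -14.8 − (-15) = 0.2
x=3: ŷ = -19 + 2·3 = -13; e = -12.5 − (-13) = 0.5
x=4: ŷ = -19 + 2·4 = -11; e = -11.7 − (-11) = -0.7
x=5: ŷ = -19 + 2·5 = -9; e = -9.9 − (-9) = -0.9
x=6: ŷ = -19 + 2·6 = -7; e = -6.1 − (-7) = 0.9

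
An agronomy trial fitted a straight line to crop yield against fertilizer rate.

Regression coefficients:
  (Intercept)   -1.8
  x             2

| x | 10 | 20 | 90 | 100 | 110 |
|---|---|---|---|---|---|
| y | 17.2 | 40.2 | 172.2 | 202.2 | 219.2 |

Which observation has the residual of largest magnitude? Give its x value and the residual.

x = 90, r = -6

x=10: ŷ = -1.8 + 2·10 = 18.2; r = 17.2 − 18.2 = -1
x=20: ŷ = -1.8 + 2·20 = 38.2; r = 40.2 − 38.2 = 2
x=90: ŷ = -1.8 + 2·90 = 178.2; r = 172.2 − 178.2 = -6
x=100: ŷ = -1.8 + 2·100 = 198.2; r = 202.2 − 198.2 = 4
x=110: ŷ = -1.8 + 2·110 = 218.2; r = 219.2 − 218.2 = 1
Largest |r| is 6 at x = 90, residual -6.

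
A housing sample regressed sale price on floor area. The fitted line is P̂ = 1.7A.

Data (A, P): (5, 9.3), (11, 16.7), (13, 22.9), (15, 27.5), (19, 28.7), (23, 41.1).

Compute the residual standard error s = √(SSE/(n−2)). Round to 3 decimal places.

s = 2.561

A=5: P̂ = 1.7·5 = 8.5; e = 9.3 − 8.5 = 0.8
A=11: P̂ = 1.7·11 = 18.7; e = 16.7 − 18.7 = -2
A=13: P̂ = 1.7·13 = 22.1; e = 22.9 − 22.1 = 0.8
A=15: P̂ = 1.7·15 = 25.5; e = 27.5 − 25.5 = 2
A=19: P̂ = 1.7·19 = 32.3; e = 28.7 − 32.3 = -3.6
A=23: P̂ = 1.7·23 = 39.1; e = 41.1 − 39.1 = 2
SSE = 0.64 + 4 + 0.64 + 4 + 12.96 + 4 = 26.24
s = √(26.24/4) = √6.56 ≈ 2.561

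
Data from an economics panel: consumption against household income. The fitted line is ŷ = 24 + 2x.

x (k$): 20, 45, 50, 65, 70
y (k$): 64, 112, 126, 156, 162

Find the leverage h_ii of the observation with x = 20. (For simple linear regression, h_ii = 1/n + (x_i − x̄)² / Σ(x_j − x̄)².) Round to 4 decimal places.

h = 0.7806

x̄ = (20 + 45 + 50 + 65 + 70)/5 = 50
Σ(x − x̄)² = 900 + 25 + 0 + 225 + 400 = 1550
h = 1/5 + (-30)²/1550 = 0.2 + 0.580645 = 0.7806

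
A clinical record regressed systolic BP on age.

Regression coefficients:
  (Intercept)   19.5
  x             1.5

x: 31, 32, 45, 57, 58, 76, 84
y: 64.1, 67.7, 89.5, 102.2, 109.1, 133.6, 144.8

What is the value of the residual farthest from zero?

x=31: ŷ = 19.5 + 1.5·31 = 66; e = 64.1 − 66 = -1.9
x=32: ŷ = 19.5 + 1.5·32 = 67.5; e = 67.7 − 67.5 = 0.2
x=45: ŷ = 19.5 + 1.5·45 = 87; e = 89.5 − 87 = 2.5
x=57: ŷ = 19.5 + 1.5·57 = 105; e = 102.2 − 105 = -2.8
x=58: ŷ = 19.5 + 1.5·58 = 106.5; e = 109.1 − 106.5 = 2.6
x=76: ŷ = 19.5 + 1.5·76 = 133.5; e = 133.6 − 133.5 = 0.1
x=84: ŷ = 19.5 + 1.5·84 = 145.5; e = 144.8 − 145.5 = -0.7
Largest |e| is 2.8 at x = 57, residual -2.8.

e = -2.8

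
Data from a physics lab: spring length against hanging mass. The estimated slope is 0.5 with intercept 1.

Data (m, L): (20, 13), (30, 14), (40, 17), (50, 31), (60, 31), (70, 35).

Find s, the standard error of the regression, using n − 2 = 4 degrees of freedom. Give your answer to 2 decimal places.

m=20: ŷ = 1 + 0.5·20 = 11; e = 13 − 11 = 2
m=30: ŷ = 1 + 0.5·30 = 16; e = 14 − 16 = -2
m=40: ŷ = 1 + 0.5·40 = 21; e = 17 − 21 = -4
m=50: ŷ = 1 + 0.5·50 = 26; e = 31 − 26 = 5
m=60: ŷ = 1 + 0.5·60 = 31; e = 31 − 31 = 0
m=70: ŷ = 1 + 0.5·70 = 36; e = 35 − 36 = -1
SSE = 4 + 4 + 16 + 25 + 0 + 1 = 50
s = √(50/4) = √12.5 ≈ 3.54

s = 3.54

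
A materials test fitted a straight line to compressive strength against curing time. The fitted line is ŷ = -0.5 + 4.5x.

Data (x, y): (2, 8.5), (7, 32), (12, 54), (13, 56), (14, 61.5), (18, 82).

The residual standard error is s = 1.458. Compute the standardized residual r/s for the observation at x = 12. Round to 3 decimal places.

0.343

ŷ = -0.5 + 4.5·12 = 53.5
r = 54 − 53.5 = 0.5
r/s = 0.5 / 1.458 = 0.343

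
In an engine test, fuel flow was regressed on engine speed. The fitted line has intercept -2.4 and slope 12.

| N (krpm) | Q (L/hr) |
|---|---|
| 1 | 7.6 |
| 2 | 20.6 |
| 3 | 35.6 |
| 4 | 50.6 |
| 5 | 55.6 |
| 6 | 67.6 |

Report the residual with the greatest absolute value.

N=1: ŷ = -2.4 + 12·1 = 9.6; e = 7.6 − 9.6 = -2
N=2: ŷ = -2.4 + 12·2 = 21.6; e = 20.6 − 21.6 = -1
N=3: ŷ = -2.4 + 12·3 = 33.6; e = 35.6 − 33.6 = 2
N=4: ŷ = -2.4 + 12·4 = 45.6; e = 50.6 − 45.6 = 5
N=5: ŷ = -2.4 + 12·5 = 57.6; e = 55.6 − 57.6 = -2
N=6: ŷ = -2.4 + 12·6 = 69.6; e = 67.6 − 69.6 = -2
Largest |e| is 5 at N = 4, residual 5.

e = 5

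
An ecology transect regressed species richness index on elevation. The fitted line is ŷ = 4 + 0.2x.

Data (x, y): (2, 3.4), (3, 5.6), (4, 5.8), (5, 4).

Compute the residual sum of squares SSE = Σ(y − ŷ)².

SSE = 4

x=2: ŷ = 4 + 0.2·2 = 4.4; e = 3.4 − 4.4 = -1
x=3: ŷ = 4 + 0.2·3 = 4.6; e = 5.6 − 4.6 = 1
x=4: ŷ = 4 + 0.2·4 = 4.8; e = 5.8 − 4.8 = 1
x=5: ŷ = 4 + 0.2·5 = 5; e = 4 − 5 = -1
SSE = 1 + 1 + 1 + 1 = 4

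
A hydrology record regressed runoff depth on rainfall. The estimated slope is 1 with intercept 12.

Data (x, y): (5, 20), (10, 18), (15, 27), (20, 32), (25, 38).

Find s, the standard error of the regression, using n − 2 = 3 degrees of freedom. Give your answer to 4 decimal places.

x=5: ŷ = 12 + 5 = 17; e = 20 − 17 = 3
x=10: ŷ = 12 + 10 = 22; e = 18 − 22 = -4
x=15: ŷ = 12 + 15 = 27; e = 27 − 27 = 0
x=20: ŷ = 12 + 20 = 32; e = 32 − 32 = 0
x=25: ŷ = 12 + 25 = 37; e = 38 − 37 = 1
SSE = 9 + 16 + 0 + 0 + 1 = 26
s = √(26/3) = √8.66667 ≈ 2.9439

s = 2.9439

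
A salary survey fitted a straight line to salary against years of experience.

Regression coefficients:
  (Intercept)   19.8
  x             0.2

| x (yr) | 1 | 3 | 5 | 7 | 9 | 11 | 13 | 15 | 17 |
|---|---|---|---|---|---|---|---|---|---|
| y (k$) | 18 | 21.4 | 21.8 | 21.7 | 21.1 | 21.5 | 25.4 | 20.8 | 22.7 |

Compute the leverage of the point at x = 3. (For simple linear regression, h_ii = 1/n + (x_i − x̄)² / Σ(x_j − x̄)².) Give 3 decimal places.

h = 0.261

x̄ = (1 + 3 + 5 + 7 + 9 + 11 + 13 + 15 + 17)/9 = 9
Σ(x − x̄)² = 64 + 36 + 16 + 4 + 0 + 4 + 16 + 36 + 64 = 240
h = 1/9 + (-6)²/240 = 0.111111 + 0.15 = 0.261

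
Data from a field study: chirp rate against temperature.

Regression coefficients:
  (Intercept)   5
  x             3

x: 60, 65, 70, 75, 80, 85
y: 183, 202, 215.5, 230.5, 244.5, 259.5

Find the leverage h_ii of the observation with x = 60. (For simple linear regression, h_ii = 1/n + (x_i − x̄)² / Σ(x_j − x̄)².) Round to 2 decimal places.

x̄ = (60 + 65 + 70 + 75 + 80 + 85)/6 = 72.5
Σ(x − x̄)² = 156.25 + 56.25 + 6.25 + 6.25 + 56.25 + 156.25 = 437.5
h = 1/6 + (-12.5)²/437.5 = 0.166667 + 0.357143 = 0.52

h = 0.52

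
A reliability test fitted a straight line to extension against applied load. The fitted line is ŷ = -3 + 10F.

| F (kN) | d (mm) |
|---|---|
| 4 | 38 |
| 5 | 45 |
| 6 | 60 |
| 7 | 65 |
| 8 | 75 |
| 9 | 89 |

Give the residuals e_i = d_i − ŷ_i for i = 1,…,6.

1, -2, 3, -2, -2, 2

F=4: ŷ = -3 + 10·4 = 37; e = 38 − 37 = 1
F=5: ŷ = -3 + 10·5 = 47; e = 45 − 47 = -2
F=6: ŷ = -3 + 10·6 = 57; e = 60 − 57 = 3
F=7: ŷ = -3 + 10·7 = 67; e = 65 − 67 = -2
F=8: ŷ = -3 + 10·8 = 77; e = 75 − 77 = -2
F=9: ŷ = -3 + 10·9 = 87; e = 89 − 87 = 2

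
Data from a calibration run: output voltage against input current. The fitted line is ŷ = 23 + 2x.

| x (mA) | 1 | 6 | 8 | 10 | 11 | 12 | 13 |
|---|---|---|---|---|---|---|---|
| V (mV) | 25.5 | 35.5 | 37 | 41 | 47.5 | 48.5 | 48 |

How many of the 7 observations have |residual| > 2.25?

1

x=1: ŷ = 23 + 2·1 = 25; r = 25.5 − 25 = 0.5
x=6: ŷ = 23 + 2·6 = 35; r = 35.5 − 35 = 0.5
x=8: ŷ = 23 + 2·8 = 39; r = 37 − 39 = -2
x=10: ŷ = 23 + 2·10 = 43; r = 41 − 43 = -2
x=11: ŷ = 23 + 2·11 = 45; r = 47.5 − 45 = 2.5
x=12: ŷ = 23 + 2·12 = 47; r = 48.5 − 47 = 1.5
x=13: ŷ = 23 + 2·13 = 49; r = 48 − 49 = -1
|r| > 2.25: x=11 (|r|=2.5) → 1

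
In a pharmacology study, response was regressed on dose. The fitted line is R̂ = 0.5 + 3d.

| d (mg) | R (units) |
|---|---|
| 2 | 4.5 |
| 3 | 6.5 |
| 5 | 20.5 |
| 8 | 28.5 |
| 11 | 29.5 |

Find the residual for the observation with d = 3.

R̂ = 0.5 + 3·3 = 9.5
e = 6.5 − 9.5 = -3

e = -3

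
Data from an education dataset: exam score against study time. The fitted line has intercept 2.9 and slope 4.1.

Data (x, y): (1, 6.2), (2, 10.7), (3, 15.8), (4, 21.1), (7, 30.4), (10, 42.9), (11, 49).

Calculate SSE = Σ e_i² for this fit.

x=1: ŷ = 2.9 + 4.1·1 = 7; e = 6.2 − 7 = -0.8
x=2: ŷ = 2.9 + 4.1·2 = 11.1; e = 10.7 − 11.1 = -0.4
x=3: ŷ = 2.9 + 4.1·3 = 15.2; e = 15.8 − 15.2 = 0.6
x=4: ŷ = 2.9 + 4.1·4 = 19.3; e = 21.1 − 19.3 = 1.8
x=7: ŷ = 2.9 + 4.1·7 = 31.6; e = 30.4 − 31.6 = -1.2
x=10: ŷ = 2.9 + 4.1·10 = 43.9; e = 42.9 − 43.9 = -1
x=11: ŷ = 2.9 + 4.1·11 = 48; e = 49 − 48 = 1
SSE = 0.64 + 0.16 + 0.36 + 3.24 + 1.44 + 1 + 1 = 7.84

SSE = 7.84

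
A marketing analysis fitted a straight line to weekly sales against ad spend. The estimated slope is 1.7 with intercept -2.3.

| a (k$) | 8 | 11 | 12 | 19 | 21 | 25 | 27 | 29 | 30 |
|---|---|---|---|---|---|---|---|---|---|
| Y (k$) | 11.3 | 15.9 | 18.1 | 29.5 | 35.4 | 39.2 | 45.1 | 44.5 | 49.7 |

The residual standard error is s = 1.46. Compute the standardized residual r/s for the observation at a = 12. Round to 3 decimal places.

ŷ = -2.3 + 1.7·12 = 18.1
r = 18.1 − 18.1 = 0
r/s = 0 / 1.46 = 0.000

0.000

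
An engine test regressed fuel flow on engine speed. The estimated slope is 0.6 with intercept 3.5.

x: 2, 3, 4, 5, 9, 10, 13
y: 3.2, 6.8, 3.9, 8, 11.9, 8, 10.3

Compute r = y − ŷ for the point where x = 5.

ŷ = 3.5 + 0.6·5 = 6.5
r = 8 − 6.5 = 1.5

r = 1.5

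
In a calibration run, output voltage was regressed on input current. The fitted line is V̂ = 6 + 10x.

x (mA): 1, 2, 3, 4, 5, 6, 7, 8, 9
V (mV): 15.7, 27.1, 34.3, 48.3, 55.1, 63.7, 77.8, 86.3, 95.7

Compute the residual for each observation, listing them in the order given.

x=1: V̂ = 6 + 10·1 = 16; e = 15.7 − 16 = -0.3
x=2: V̂ = 6 + 10·2 = 26; e = 27.1 − 26 = 1.1
x=3: V̂ = 6 + 10·3 = 36; e = 34.3 − 36 = -1.7
x=4: V̂ = 6 + 10·4 = 46; e = 48.3 − 46 = 2.3
x=5: V̂ = 6 + 10·5 = 56; e = 55.1 − 56 = -0.9
x=6: V̂ = 6 + 10·6 = 66; e = 63.7 − 66 = -2.3
x=7: V̂ = 6 + 10·7 = 76; e = 77.8 − 76 = 1.8
x=8: V̂ = 6 + 10·8 = 86; e = 86.3 − 86 = 0.3
x=9: V̂ = 6 + 10·9 = 96; e = 95.7 − 96 = -0.3

-0.3, 1.1, -1.7, 2.3, -0.9, -2.3, 1.8, 0.3, -0.3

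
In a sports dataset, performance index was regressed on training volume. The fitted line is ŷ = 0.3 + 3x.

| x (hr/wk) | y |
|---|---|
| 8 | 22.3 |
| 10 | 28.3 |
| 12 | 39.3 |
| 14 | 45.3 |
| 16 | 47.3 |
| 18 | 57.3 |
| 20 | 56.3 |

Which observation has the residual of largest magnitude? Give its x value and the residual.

x = 20, r = -4

x=8: ŷ = 0.3 + 3·8 = 24.3; r = 22.3 − 24.3 = -2
x=10: ŷ = 0.3 + 3·10 = 30.3; r = 28.3 − 30.3 = -2
x=12: ŷ = 0.3 + 3·12 = 36.3; r = 39.3 − 36.3 = 3
x=14: ŷ = 0.3 + 3·14 = 42.3; r = 45.3 − 42.3 = 3
x=16: ŷ = 0.3 + 3·16 = 48.3; r = 47.3 − 48.3 = -1
x=18: ŷ = 0.3 + 3·18 = 54.3; r = 57.3 − 54.3 = 3
x=20: ŷ = 0.3 + 3·20 = 60.3; r = 56.3 − 60.3 = -4
Largest |r| is 4 at x = 20, residual -4.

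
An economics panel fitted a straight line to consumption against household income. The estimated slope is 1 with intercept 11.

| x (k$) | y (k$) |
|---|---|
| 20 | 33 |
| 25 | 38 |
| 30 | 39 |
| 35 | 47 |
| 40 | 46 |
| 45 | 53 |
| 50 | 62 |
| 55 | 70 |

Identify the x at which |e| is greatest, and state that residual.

x = 40, e = -5

x=20: ŷ = 11 + 20 = 31; e = 33 − 31 = 2
x=25: ŷ = 11 + 25 = 36; e = 38 − 36 = 2
x=30: ŷ = 11 + 30 = 41; e = 39 − 41 = -2
x=35: ŷ = 11 + 35 = 46; e = 47 − 46 = 1
x=40: ŷ = 11 + 40 = 51; e = 46 − 51 = -5
x=45: ŷ = 11 + 45 = 56; e = 53 − 56 = -3
x=50: ŷ = 11 + 50 = 61; e = 62 − 61 = 1
x=55: ŷ = 11 + 55 = 66; e = 70 − 66 = 4
Largest |e| is 5 at x = 40, residual -5.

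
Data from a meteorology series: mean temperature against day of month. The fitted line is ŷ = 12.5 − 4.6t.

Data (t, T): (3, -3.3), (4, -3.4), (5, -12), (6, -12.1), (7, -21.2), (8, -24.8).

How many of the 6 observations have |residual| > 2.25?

2

t=3: ŷ = 12.5 − 4.6·3 = -1.3; r = -3.3 − (-1.3) = -2
t=4: ŷ = 12.5 − 4.6·4 = -5.9; r = -3.4 − (-5.9) = 2.5
t=5: ŷ = 12.5 − 4.6·5 = -10.5; r = -12 − (-10.5) = -1.5
t=6: ŷ = 12.5 − 4.6·6 = -15.1; r = -12.1 − (-15.1) = 3
t=7: ŷ = 12.5 − 4.6·7 = -19.7; r = -21.2 − (-19.7) = -1.5
t=8: ŷ = 12.5 − 4.6·8 = -24.3; r = -24.8 − (-24.3) = -0.5
|r| > 2.25: t=4 (|r|=2.5), t=6 (|r|=3) → 2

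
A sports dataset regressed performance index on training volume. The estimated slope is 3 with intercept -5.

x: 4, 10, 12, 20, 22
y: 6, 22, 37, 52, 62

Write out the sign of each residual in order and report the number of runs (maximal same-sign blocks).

4 runs

x=4: ŷ = -5 + 3·4 = 7; r = 6 − 7 = -1
x=10: ŷ = -5 + 3·10 = 25; r = 22 − 25 = -3
x=12: ŷ = -5 + 3·12 = 31; r = 37 − 31 = 6
x=20: ŷ = -5 + 3·20 = 55; r = 52 − 55 = -3
x=22: ŷ = -5 + 3·22 = 61; r = 62 − 61 = 1
Signs: − − + − +
Runs: −×2, +×1, −×1, +×1 → 4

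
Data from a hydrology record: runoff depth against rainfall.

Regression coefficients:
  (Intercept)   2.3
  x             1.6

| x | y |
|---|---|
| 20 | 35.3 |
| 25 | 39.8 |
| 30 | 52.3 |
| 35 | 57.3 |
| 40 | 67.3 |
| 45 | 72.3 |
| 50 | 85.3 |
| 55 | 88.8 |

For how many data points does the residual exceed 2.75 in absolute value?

1

x=20: ŷ = 2.3 + 1.6·20 = 34.3; r = 35.3 − 34.3 = 1
x=25: ŷ = 2.3 + 1.6·25 = 42.3; r = 39.8 − 42.3 = -2.5
x=30: ŷ = 2.3 + 1.6·30 = 50.3; r = 52.3 − 50.3 = 2
x=35: ŷ = 2.3 + 1.6·35 = 58.3; r = 57.3 − 58.3 = -1
x=40: ŷ = 2.3 + 1.6·40 = 66.3; r = 67.3 − 66.3 = 1
x=45: ŷ = 2.3 + 1.6·45 = 74.3; r = 72.3 − 74.3 = -2
x=50: ŷ = 2.3 + 1.6·50 = 82.3; r = 85.3 − 82.3 = 3
x=55: ŷ = 2.3 + 1.6·55 = 90.3; r = 88.8 − 90.3 = -1.5
|r| > 2.75: x=50 (|r|=3) → 1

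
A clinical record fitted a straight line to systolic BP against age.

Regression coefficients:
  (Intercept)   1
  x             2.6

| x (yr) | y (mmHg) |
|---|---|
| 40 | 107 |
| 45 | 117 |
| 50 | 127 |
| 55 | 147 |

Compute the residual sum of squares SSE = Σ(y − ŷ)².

x=40: ŷ = 1 + 2.6·40 = 105; e = 107 − 105 = 2
x=45: ŷ = 1 + 2.6·45 = 118; e = 117 − 118 = -1
x=50: ŷ = 1 + 2.6·50 = 131; e = 127 − 131 = -4
x=55: ŷ = 1 + 2.6·55 = 144; e = 147 − 144 = 3
SSE = 4 + 1 + 16 + 9 = 30

SSE = 30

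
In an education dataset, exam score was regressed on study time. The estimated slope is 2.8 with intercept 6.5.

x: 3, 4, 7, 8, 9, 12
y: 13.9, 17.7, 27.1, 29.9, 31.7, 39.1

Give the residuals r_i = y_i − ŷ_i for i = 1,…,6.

-1, 0, 1, 1, 0, -1

x=3: ŷ = 6.5 + 2.8·3 = 14.9; r = 13.9 − 14.9 = -1
x=4: ŷ = 6.5 + 2.8·4 = 17.7; r = 17.7 − 17.7 = 0
x=7: ŷ = 6.5 + 2.8·7 = 26.1; r = 27.1 − 26.1 = 1
x=8: ŷ = 6.5 + 2.8·8 = 28.9; r = 29.9 − 28.9 = 1
x=9: ŷ = 6.5 + 2.8·9 = 31.7; r = 31.7 − 31.7 = 0
x=12: ŷ = 6.5 + 2.8·12 = 40.1; r = 39.1 − 40.1 = -1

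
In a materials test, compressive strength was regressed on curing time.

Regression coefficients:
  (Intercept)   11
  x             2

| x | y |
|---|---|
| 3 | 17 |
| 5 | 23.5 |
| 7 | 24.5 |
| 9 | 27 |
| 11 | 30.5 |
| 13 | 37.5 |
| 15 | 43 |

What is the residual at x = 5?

e = 2.5

ŷ = 11 + 2·5 = 21
e = 23.5 − 21 = 2.5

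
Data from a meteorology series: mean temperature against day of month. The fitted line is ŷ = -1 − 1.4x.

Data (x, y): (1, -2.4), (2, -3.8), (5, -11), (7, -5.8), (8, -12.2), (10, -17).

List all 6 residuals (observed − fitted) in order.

0, 0, -3, 5, 0, -2

x=1: ŷ = -1 − 1.4·1 = -2.4; r = -2.4 − (-2.4) = 0
x=2: ŷ = -1 − 1.4·2 = -3.8; r = -3.8 − (-3.8) = 0
x=5: ŷ = -1 − 1.4·5 = -8; r = -11 − (-8) = -3
x=7: ŷ = -1 − 1.4·7 = -10.8; r = -5.8 − (-10.8) = 5
x=8: ŷ = -1 − 1.4·8 = -12.2; r = -12.2 − (-12.2) = 0
x=10: ŷ = -1 − 1.4·10 = -15; r = -17 − (-15) = -2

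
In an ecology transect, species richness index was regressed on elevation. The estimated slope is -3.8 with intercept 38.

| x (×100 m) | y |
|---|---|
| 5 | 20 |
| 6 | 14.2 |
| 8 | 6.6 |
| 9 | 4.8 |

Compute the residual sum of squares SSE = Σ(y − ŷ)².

x=5: ŷ = 38 − 3.8·5 = 19; r = 20 − 19 = 1
x=6: ŷ = 38 − 3.8·6 = 15.2; r = 14.2 − 15.2 = -1
x=8: ŷ = 38 − 3.8·8 = 7.6; r = 6.6 − 7.6 = -1
x=9: ŷ = 38 − 3.8·9 = 3.8; r = 4.8 − 3.8 = 1
SSE = 1 + 1 + 1 + 1 = 4

SSE = 4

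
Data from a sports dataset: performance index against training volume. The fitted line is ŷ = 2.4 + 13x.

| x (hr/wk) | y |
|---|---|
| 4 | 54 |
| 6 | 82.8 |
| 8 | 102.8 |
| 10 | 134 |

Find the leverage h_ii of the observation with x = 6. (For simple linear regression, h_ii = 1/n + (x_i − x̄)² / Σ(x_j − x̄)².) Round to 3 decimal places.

h = 0.300

x̄ = (4 + 6 + 8 + 10)/4 = 7
Σ(x − x̄)² = 9 + 1 + 1 + 9 = 20
h = 1/4 + (-1)²/20 = 0.25 + 0.05 = 0.300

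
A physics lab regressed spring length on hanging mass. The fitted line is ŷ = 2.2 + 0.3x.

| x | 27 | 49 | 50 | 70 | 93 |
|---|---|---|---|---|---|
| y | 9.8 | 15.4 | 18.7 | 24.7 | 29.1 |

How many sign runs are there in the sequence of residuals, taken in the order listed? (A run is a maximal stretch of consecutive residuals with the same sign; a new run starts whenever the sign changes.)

3 runs

x=27: ŷ = 2.2 + 0.3·27 = 10.3; e = 9.8 − 10.3 = -0.5
x=49: ŷ = 2.2 + 0.3·49 = 16.9; e = 15.4 − 16.9 = -1.5
x=50: ŷ = 2.2 + 0.3·50 = 17.2; e = 18.7 − 17.2 = 1.5
x=70: ŷ = 2.2 + 0.3·70 = 23.2; e = 24.7 − 23.2 = 1.5
x=93: ŷ = 2.2 + 0.3·93 = 30.1; e = 29.1 − 30.1 = -1
Signs: − − + + −
Runs: −×2, +×2, −×1 → 3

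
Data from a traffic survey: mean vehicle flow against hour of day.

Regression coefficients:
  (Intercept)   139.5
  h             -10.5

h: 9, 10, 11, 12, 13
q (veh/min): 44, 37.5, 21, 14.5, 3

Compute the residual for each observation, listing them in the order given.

h=9: q̂ = 139.5 − 10.5·9 = 45; r = 44 − 45 = -1
h=10: q̂ = 139.5 − 10.5·10 = 34.5; r = 37.5 − 34.5 = 3
h=11: q̂ = 139.5 − 10.5·11 = 24; r = 21 − 24 = -3
h=12: q̂ = 139.5 − 10.5·12 = 13.5; r = 14.5 − 13.5 = 1
h=13: q̂ = 139.5 − 10.5·13 = 3; r = 3 − 3 = 0

-1, 3, -3, 1, 0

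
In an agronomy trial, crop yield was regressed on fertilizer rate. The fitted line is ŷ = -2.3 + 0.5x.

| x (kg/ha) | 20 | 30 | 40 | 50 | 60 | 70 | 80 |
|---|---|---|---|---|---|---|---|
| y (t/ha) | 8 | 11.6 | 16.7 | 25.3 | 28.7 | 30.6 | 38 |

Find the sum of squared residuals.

SSE = 14.56

x=20: ŷ = -2.3 + 0.5·20 = 7.7; r = 8 − 7.7 = 0.3
x=30: ŷ = -2.3 + 0.5·30 = 12.7; r = 11.6 − 12.7 = -1.1
x=40: ŷ = -2.3 + 0.5·40 = 17.7; r = 16.7 − 17.7 = -1
x=50: ŷ = -2.3 + 0.5·50 = 22.7; r = 25.3 − 22.7 = 2.6
x=60: ŷ = -2.3 + 0.5·60 = 27.7; r = 28.7 − 27.7 = 1
x=70: ŷ = -2.3 + 0.5·70 = 32.7; r = 30.6 − 32.7 = -2.1
x=80: ŷ = -2.3 + 0.5·80 = 37.7; r = 38 − 37.7 = 0.3
SSE = 0.09 + 1.21 + 1 + 6.76 + 1 + 4.41 + 0.09 = 14.56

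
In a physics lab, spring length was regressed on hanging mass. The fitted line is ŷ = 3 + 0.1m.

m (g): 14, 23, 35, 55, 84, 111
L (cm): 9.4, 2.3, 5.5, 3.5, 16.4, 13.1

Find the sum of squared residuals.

m=14: ŷ = 3 + 0.1·14 = 4.4; r = 9.4 − 4.4 = 5
m=23: ŷ = 3 + 0.1·23 = 5.3; r = 2.3 − 5.3 = -3
m=35: ŷ = 3 + 0.1·35 = 6.5; r = 5.5 − 6.5 = -1
m=55: ŷ = 3 + 0.1·55 = 8.5; r = 3.5 − 8.5 = -5
m=84: ŷ = 3 + 0.1·84 = 11.4; r = 16.4 − 11.4 = 5
m=111: ŷ = 3 + 0.1·111 = 14.1; r = 13.1 − 14.1 = -1
SSE = 25 + 9 + 1 + 25 + 25 + 1 = 86

SSE = 86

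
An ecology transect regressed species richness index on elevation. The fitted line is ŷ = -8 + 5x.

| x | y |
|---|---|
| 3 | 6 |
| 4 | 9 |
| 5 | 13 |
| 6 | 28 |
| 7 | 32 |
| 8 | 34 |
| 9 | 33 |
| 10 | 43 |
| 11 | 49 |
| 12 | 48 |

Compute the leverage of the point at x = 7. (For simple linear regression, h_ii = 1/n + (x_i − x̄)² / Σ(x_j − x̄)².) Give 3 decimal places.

x̄ = (3 + 4 + 5 + 6 + 7 + 8 + 9 + 10 + 11 + 12)/10 = 7.5
Σ(x − x̄)² = 20.25 + 12.25 + 6.25 + 2.25 + 0.25 + 0.25 + 2.25 + 6.25 + 12.25 + 20.25 = 82.5
h = 1/10 + (-0.5)²/82.5 = 0.1 + 0.0030303 = 0.103

h = 0.103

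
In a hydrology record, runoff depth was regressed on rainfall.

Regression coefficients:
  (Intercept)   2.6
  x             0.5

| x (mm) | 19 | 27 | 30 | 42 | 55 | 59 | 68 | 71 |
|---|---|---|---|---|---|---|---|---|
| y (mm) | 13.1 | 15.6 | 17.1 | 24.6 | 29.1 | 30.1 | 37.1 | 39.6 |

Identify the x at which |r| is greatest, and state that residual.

x=19: ŷ = 2.6 + 0.5·19 = 12.1; r = 13.1 − 12.1 = 1
x=27: ŷ = 2.6 + 0.5·27 = 16.1; r = 15.6 − 16.1 = -0.5
x=30: ŷ = 2.6 + 0.5·30 = 17.6; r = 17.1 − 17.6 = -0.5
x=42: ŷ = 2.6 + 0.5·42 = 23.6; r = 24.6 − 23.6 = 1
x=55: ŷ = 2.6 + 0.5·55 = 30.1; r = 29.1 − 30.1 = -1
x=59: ŷ = 2.6 + 0.5·59 = 32.1; r = 30.1 − 32.1 = -2
x=68: ŷ = 2.6 + 0.5·68 = 36.6; r = 37.1 − 36.6 = 0.5
x=71: ŷ = 2.6 + 0.5·71 = 38.1; r = 39.6 − 38.1 = 1.5
Largest |r| is 2 at x = 59, residual -2.

x = 59, r = -2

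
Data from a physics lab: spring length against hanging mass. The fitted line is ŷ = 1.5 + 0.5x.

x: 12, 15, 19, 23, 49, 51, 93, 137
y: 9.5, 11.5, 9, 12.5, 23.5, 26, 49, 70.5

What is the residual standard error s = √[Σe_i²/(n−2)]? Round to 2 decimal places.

s = 1.96

x=12: ŷ = 1.5 + 0.5·12 = 7.5; e = 9.5 − 7.5 = 2
x=15: ŷ = 1.5 + 0.5·15 = 9; e = 11.5 − 9 = 2.5
x=19: ŷ = 1.5 + 0.5·19 = 11; e = 9 − 11 = -2
x=23: ŷ = 1.5 + 0.5·23 = 13; e = 12.5 − 13 = -0.5
x=49: ŷ = 1.5 + 0.5·49 = 26; e = 23.5 − 26 = -2.5
x=51: ŷ = 1.5 + 0.5·51 = 27; e = 26 − 27 = -1
x=93: ŷ = 1.5 + 0.5·93 = 48; e = 49 − 48 = 1
x=137: ŷ = 1.5 + 0.5·137 = 70; e = 70.5 − 70 = 0.5
SSE = 4 + 6.25 + 4 + 0.25 + 6.25 + 1 + 1 + 0.25 = 23
s = √(23/6) = √3.83333 ≈ 1.96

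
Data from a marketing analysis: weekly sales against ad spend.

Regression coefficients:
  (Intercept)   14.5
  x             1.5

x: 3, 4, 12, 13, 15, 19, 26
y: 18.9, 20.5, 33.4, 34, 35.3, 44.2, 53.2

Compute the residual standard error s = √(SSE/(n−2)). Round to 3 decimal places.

s = 1.024

x=3: ŷ = 14.5 + 1.5·3 = 19; r = 18.9 − 19 = -0.1
x=4: ŷ = 14.5 + 1.5·4 = 20.5; r = 20.5 − 20.5 = 0
x=12: ŷ = 14.5 + 1.5·12 = 32.5; r = 33.4 − 32.5 = 0.9
x=13: ŷ = 14.5 + 1.5·13 = 34; r = 34 − 34 = 0
x=15: ŷ = 14.5 + 1.5·15 = 37; r = 35.3 − 37 = -1.7
x=19: ŷ = 14.5 + 1.5·19 = 43; r = 44.2 − 43 = 1.2
x=26: ŷ = 14.5 + 1.5·26 = 53.5; r = 53.2 − 53.5 = -0.3
SSE = 0.01 + 0 + 0.81 + 0 + 2.89 + 1.44 + 0.09 = 5.24
s = √(5.24/5) = √1.048 ≈ 1.024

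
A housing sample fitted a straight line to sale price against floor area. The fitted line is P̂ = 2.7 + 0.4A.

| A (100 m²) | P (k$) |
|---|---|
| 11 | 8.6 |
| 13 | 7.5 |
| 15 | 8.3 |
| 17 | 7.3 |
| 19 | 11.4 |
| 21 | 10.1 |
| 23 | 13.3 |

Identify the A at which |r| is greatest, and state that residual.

A = 17, r = -2.2

A=11: P̂ = 2.7 + 0.4·11 = 7.1; r = 8.6 − 7.1 = 1.5
A=13: P̂ = 2.7 + 0.4·13 = 7.9; r = 7.5 − 7.9 = -0.4
A=15: P̂ = 2.7 + 0.4·15 = 8.7; r = 8.3 − 8.7 = -0.4
A=17: P̂ = 2.7 + 0.4·17 = 9.5; r = 7.3 − 9.5 = -2.2
A=19: P̂ = 2.7 + 0.4·19 = 10.3; r = 11.4 − 10.3 = 1.1
A=21: P̂ = 2.7 + 0.4·21 = 11.1; r = 10.1 − 11.1 = -1
A=23: P̂ = 2.7 + 0.4·23 = 11.9; r = 13.3 − 11.9 = 1.4
Largest |r| is 2.2 at A = 17, residual -2.2.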